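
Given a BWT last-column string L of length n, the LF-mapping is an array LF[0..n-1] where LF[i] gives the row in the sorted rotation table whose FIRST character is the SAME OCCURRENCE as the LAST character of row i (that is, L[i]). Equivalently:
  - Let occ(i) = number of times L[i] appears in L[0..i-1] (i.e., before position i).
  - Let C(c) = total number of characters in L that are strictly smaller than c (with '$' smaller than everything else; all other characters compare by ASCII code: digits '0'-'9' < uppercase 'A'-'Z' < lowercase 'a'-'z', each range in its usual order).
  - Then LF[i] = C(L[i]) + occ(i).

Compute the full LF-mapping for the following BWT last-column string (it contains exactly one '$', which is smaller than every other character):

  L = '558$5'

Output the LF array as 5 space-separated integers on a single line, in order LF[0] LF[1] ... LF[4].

Char counts: '$':1, '5':3, '8':1
C (first-col start): C('$')=0, C('5')=1, C('8')=4
L[0]='5': occ=0, LF[0]=C('5')+0=1+0=1
L[1]='5': occ=1, LF[1]=C('5')+1=1+1=2
L[2]='8': occ=0, LF[2]=C('8')+0=4+0=4
L[3]='$': occ=0, LF[3]=C('$')+0=0+0=0
L[4]='5': occ=2, LF[4]=C('5')+2=1+2=3

Answer: 1 2 4 0 3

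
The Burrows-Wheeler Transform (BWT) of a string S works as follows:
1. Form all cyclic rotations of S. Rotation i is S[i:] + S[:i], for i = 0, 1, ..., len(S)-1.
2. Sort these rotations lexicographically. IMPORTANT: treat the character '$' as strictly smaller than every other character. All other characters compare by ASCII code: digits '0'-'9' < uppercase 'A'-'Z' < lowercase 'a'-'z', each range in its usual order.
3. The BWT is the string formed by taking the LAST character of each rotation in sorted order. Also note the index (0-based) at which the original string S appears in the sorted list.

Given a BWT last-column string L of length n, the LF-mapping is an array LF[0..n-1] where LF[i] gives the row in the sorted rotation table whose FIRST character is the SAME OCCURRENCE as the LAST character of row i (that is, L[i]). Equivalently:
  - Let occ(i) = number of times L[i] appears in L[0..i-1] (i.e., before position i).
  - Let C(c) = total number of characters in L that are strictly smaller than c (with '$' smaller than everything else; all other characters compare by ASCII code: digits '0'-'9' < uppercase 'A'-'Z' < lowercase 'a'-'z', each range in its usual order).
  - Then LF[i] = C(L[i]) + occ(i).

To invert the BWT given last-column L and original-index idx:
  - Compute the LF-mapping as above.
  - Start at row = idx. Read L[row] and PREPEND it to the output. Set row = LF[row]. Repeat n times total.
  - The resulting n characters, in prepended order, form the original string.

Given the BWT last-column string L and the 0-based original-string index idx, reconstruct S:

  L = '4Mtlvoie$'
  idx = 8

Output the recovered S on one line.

Answer: violetM4$

Derivation:
LF mapping: 1 2 7 5 8 6 4 3 0
Walk LF starting at row 8, prepending L[row]:
  step 1: row=8, L[8]='$', prepend. Next row=LF[8]=0
  step 2: row=0, L[0]='4', prepend. Next row=LF[0]=1
  step 3: row=1, L[1]='M', prepend. Next row=LF[1]=2
  step 4: row=2, L[2]='t', prepend. Next row=LF[2]=7
  step 5: row=7, L[7]='e', prepend. Next row=LF[7]=3
  step 6: row=3, L[3]='l', prepend. Next row=LF[3]=5
  step 7: row=5, L[5]='o', prepend. Next row=LF[5]=6
  step 8: row=6, L[6]='i', prepend. Next row=LF[6]=4
  step 9: row=4, L[4]='v', prepend. Next row=LF[4]=8
Reversed output: violetM4$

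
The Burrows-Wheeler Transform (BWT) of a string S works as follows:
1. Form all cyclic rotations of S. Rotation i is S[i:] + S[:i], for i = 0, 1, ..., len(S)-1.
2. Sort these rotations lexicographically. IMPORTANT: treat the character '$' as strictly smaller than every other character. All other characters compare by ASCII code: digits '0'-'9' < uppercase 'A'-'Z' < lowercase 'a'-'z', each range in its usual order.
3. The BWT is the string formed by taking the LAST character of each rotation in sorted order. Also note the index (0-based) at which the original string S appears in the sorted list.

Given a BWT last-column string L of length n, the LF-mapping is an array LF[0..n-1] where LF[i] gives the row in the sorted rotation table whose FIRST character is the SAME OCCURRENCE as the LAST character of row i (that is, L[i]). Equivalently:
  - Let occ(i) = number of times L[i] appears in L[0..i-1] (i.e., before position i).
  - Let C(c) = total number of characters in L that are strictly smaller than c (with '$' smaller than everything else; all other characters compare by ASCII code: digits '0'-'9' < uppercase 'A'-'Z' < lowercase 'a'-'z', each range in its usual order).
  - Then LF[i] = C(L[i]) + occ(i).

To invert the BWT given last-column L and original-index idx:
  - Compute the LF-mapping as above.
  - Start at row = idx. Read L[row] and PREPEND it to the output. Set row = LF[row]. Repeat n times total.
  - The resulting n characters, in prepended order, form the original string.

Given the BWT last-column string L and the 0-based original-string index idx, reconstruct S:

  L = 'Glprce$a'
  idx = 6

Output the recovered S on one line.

LF mapping: 1 5 6 7 3 4 0 2
Walk LF starting at row 6, prepending L[row]:
  step 1: row=6, L[6]='$', prepend. Next row=LF[6]=0
  step 2: row=0, L[0]='G', prepend. Next row=LF[0]=1
  step 3: row=1, L[1]='l', prepend. Next row=LF[1]=5
  step 4: row=5, L[5]='e', prepend. Next row=LF[5]=4
  step 5: row=4, L[4]='c', prepend. Next row=LF[4]=3
  step 6: row=3, L[3]='r', prepend. Next row=LF[3]=7
  step 7: row=7, L[7]='a', prepend. Next row=LF[7]=2
  step 8: row=2, L[2]='p', prepend. Next row=LF[2]=6
Reversed output: parcelG$

Answer: parcelG$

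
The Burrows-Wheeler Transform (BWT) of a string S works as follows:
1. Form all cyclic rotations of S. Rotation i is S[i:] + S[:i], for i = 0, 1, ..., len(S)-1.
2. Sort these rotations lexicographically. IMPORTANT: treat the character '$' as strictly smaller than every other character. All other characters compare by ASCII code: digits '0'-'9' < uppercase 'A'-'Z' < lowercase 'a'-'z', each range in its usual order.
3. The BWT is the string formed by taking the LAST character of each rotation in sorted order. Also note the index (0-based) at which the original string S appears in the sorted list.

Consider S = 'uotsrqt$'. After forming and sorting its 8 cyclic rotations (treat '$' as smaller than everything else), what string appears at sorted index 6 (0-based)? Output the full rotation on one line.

All 8 rotations (rotation i = S[i:]+S[:i]):
  rot[0] = uotsrqt$
  rot[1] = otsrqt$u
  rot[2] = tsrqt$uo
  rot[3] = srqt$uot
  rot[4] = rqt$uots
  rot[5] = qt$uotsr
  rot[6] = t$uotsrq
  rot[7] = $uotsrqt
Sorted (with $ < everything):
  sorted[0] = $uotsrqt
  sorted[1] = otsrqt$u
  sorted[2] = qt$uotsr
  sorted[3] = rqt$uots
  sorted[4] = srqt$uot
  sorted[5] = t$uotsrq
  sorted[6] = tsrqt$uo
  sorted[7] = uotsrqt$
sorted[6] = tsrqt$uo

Answer: tsrqt$uo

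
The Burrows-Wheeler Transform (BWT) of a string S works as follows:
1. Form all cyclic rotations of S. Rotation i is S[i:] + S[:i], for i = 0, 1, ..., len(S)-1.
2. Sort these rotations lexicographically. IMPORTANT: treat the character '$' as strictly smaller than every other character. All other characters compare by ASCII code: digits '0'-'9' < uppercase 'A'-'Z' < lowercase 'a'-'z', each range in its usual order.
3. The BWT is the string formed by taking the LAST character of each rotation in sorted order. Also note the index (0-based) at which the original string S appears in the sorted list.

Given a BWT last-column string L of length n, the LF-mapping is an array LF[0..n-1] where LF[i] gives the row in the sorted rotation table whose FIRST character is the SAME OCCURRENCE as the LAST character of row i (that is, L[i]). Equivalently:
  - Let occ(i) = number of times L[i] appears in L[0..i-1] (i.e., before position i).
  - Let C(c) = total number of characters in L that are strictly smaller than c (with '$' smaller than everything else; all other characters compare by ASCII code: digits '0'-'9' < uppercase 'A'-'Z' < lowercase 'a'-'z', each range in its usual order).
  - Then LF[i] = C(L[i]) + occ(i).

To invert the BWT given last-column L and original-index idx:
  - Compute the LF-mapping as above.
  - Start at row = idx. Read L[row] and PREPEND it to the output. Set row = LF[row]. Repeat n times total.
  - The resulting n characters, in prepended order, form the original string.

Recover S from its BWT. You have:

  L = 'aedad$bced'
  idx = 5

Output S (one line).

Answer: dabdcdeea$

Derivation:
LF mapping: 1 8 5 2 6 0 3 4 9 7
Walk LF starting at row 5, prepending L[row]:
  step 1: row=5, L[5]='$', prepend. Next row=LF[5]=0
  step 2: row=0, L[0]='a', prepend. Next row=LF[0]=1
  step 3: row=1, L[1]='e', prepend. Next row=LF[1]=8
  step 4: row=8, L[8]='e', prepend. Next row=LF[8]=9
  step 5: row=9, L[9]='d', prepend. Next row=LF[9]=7
  step 6: row=7, L[7]='c', prepend. Next row=LF[7]=4
  step 7: row=4, L[4]='d', prepend. Next row=LF[4]=6
  step 8: row=6, L[6]='b', prepend. Next row=LF[6]=3
  step 9: row=3, L[3]='a', prepend. Next row=LF[3]=2
  step 10: row=2, L[2]='d', prepend. Next row=LF[2]=5
Reversed output: dabdcdeea$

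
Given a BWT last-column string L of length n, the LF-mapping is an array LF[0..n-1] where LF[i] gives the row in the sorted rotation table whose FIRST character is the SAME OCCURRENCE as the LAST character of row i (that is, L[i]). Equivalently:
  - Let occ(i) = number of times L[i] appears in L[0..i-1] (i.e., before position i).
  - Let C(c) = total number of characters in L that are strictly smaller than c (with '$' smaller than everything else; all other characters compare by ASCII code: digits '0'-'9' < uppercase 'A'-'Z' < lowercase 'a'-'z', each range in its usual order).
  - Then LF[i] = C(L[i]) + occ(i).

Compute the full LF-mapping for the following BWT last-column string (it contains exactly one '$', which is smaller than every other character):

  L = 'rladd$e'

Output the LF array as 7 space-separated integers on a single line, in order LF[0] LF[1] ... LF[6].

Answer: 6 5 1 2 3 0 4

Derivation:
Char counts: '$':1, 'a':1, 'd':2, 'e':1, 'l':1, 'r':1
C (first-col start): C('$')=0, C('a')=1, C('d')=2, C('e')=4, C('l')=5, C('r')=6
L[0]='r': occ=0, LF[0]=C('r')+0=6+0=6
L[1]='l': occ=0, LF[1]=C('l')+0=5+0=5
L[2]='a': occ=0, LF[2]=C('a')+0=1+0=1
L[3]='d': occ=0, LF[3]=C('d')+0=2+0=2
L[4]='d': occ=1, LF[4]=C('d')+1=2+1=3
L[5]='$': occ=0, LF[5]=C('$')+0=0+0=0
L[6]='e': occ=0, LF[6]=C('e')+0=4+0=4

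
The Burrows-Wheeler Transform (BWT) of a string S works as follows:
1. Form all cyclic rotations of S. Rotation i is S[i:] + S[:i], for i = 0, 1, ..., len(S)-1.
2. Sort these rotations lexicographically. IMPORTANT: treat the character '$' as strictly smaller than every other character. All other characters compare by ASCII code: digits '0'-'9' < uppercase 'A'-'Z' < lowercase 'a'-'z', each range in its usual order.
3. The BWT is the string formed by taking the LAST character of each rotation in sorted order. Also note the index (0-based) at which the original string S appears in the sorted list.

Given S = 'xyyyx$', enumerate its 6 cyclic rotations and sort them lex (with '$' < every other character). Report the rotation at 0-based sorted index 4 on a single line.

All 6 rotations (rotation i = S[i:]+S[:i]):
  rot[0] = xyyyx$
  rot[1] = yyyx$x
  rot[2] = yyx$xy
  rot[3] = yx$xyy
  rot[4] = x$xyyy
  rot[5] = $xyyyx
Sorted (with $ < everything):
  sorted[0] = $xyyyx
  sorted[1] = x$xyyy
  sorted[2] = xyyyx$
  sorted[3] = yx$xyy
  sorted[4] = yyx$xy
  sorted[5] = yyyx$x
sorted[4] = yyx$xy

Answer: yyx$xy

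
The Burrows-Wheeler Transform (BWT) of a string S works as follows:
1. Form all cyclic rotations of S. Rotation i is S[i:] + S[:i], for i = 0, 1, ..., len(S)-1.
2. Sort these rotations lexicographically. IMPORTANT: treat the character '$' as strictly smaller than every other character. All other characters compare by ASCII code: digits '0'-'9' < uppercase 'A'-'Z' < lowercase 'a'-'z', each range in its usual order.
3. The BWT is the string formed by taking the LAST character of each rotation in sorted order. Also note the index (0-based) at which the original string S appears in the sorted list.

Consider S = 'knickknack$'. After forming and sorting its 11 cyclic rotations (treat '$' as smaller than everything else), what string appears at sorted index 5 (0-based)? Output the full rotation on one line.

All 11 rotations (rotation i = S[i:]+S[:i]):
  rot[0] = knickknack$
  rot[1] = nickknack$k
  rot[2] = ickknack$kn
  rot[3] = ckknack$kni
  rot[4] = kknack$knic
  rot[5] = knack$knick
  rot[6] = nack$knickk
  rot[7] = ack$knickkn
  rot[8] = ck$knickkna
  rot[9] = k$knickknac
  rot[10] = $knickknack
Sorted (with $ < everything):
  sorted[0] = $knickknack
  sorted[1] = ack$knickkn
  sorted[2] = ck$knickkna
  sorted[3] = ckknack$kni
  sorted[4] = ickknack$kn
  sorted[5] = k$knickknac
  sorted[6] = kknack$knic
  sorted[7] = knack$knick
  sorted[8] = knickknack$
  sorted[9] = nack$knickk
  sorted[10] = nickknack$k
sorted[5] = k$knickknac

Answer: k$knickknac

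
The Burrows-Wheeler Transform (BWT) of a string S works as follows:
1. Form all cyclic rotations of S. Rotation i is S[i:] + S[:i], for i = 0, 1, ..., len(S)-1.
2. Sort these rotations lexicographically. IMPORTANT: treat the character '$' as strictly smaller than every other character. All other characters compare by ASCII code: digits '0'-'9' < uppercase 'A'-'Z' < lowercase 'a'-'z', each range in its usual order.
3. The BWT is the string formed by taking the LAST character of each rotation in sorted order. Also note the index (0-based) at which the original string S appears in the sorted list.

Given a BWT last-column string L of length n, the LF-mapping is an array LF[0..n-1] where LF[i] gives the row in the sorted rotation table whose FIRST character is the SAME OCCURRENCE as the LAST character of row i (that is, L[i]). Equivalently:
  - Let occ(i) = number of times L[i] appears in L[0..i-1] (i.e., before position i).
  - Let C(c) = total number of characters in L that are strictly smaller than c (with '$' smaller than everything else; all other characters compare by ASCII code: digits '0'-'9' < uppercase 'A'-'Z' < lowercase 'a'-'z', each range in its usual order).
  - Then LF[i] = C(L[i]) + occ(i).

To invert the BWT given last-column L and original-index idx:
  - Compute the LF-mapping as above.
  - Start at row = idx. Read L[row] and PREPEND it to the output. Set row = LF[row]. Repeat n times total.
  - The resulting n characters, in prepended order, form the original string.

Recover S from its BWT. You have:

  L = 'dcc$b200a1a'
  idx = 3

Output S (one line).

Answer: 1c0b2ac0ad$

Derivation:
LF mapping: 10 8 9 0 7 4 1 2 5 3 6
Walk LF starting at row 3, prepending L[row]:
  step 1: row=3, L[3]='$', prepend. Next row=LF[3]=0
  step 2: row=0, L[0]='d', prepend. Next row=LF[0]=10
  step 3: row=10, L[10]='a', prepend. Next row=LF[10]=6
  step 4: row=6, L[6]='0', prepend. Next row=LF[6]=1
  step 5: row=1, L[1]='c', prepend. Next row=LF[1]=8
  step 6: row=8, L[8]='a', prepend. Next row=LF[8]=5
  step 7: row=5, L[5]='2', prepend. Next row=LF[5]=4
  step 8: row=4, L[4]='b', prepend. Next row=LF[4]=7
  step 9: row=7, L[7]='0', prepend. Next row=LF[7]=2
  step 10: row=2, L[2]='c', prepend. Next row=LF[2]=9
  step 11: row=9, L[9]='1', prepend. Next row=LF[9]=3
Reversed output: 1c0b2ac0ad$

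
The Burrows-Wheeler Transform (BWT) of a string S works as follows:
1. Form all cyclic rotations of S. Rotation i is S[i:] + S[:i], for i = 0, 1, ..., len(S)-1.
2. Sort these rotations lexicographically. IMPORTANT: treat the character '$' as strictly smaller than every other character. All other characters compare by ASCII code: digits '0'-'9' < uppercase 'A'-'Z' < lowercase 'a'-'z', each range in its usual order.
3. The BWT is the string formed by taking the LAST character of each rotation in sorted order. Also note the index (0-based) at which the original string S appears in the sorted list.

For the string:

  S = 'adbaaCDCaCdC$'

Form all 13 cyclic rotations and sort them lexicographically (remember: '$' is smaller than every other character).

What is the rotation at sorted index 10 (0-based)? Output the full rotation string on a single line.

All 13 rotations (rotation i = S[i:]+S[:i]):
  rot[0] = adbaaCDCaCdC$
  rot[1] = dbaaCDCaCdC$a
  rot[2] = baaCDCaCdC$ad
  rot[3] = aaCDCaCdC$adb
  rot[4] = aCDCaCdC$adba
  rot[5] = CDCaCdC$adbaa
  rot[6] = DCaCdC$adbaaC
  rot[7] = CaCdC$adbaaCD
  rot[8] = aCdC$adbaaCDC
  rot[9] = CdC$adbaaCDCa
  rot[10] = dC$adbaaCDCaC
  rot[11] = C$adbaaCDCaCd
  rot[12] = $adbaaCDCaCdC
Sorted (with $ < everything):
  sorted[0] = $adbaaCDCaCdC
  sorted[1] = C$adbaaCDCaCd
  sorted[2] = CDCaCdC$adbaa
  sorted[3] = CaCdC$adbaaCD
  sorted[4] = CdC$adbaaCDCa
  sorted[5] = DCaCdC$adbaaC
  sorted[6] = aCDCaCdC$adba
  sorted[7] = aCdC$adbaaCDC
  sorted[8] = aaCDCaCdC$adb
  sorted[9] = adbaaCDCaCdC$
  sorted[10] = baaCDCaCdC$ad
  sorted[11] = dC$adbaaCDCaC
  sorted[12] = dbaaCDCaCdC$a
sorted[10] = baaCDCaCdC$ad

Answer: baaCDCaCdC$ad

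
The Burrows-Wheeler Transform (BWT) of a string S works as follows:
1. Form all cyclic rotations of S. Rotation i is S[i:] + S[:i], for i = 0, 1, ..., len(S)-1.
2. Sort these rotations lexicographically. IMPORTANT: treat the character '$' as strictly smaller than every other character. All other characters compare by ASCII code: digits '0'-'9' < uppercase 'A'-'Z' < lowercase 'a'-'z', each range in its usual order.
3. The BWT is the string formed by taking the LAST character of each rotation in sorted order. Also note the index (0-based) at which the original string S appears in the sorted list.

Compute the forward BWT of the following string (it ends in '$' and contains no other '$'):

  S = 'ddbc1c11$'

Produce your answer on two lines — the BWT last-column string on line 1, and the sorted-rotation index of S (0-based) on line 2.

All 9 rotations (rotation i = S[i:]+S[:i]):
  rot[0] = ddbc1c11$
  rot[1] = dbc1c11$d
  rot[2] = bc1c11$dd
  rot[3] = c1c11$ddb
  rot[4] = 1c11$ddbc
  rot[5] = c11$ddbc1
  rot[6] = 11$ddbc1c
  rot[7] = 1$ddbc1c1
  rot[8] = $ddbc1c11
Sorted (with $ < everything):
  sorted[0] = $ddbc1c11  (last char: '1')
  sorted[1] = 1$ddbc1c1  (last char: '1')
  sorted[2] = 11$ddbc1c  (last char: 'c')
  sorted[3] = 1c11$ddbc  (last char: 'c')
  sorted[4] = bc1c11$dd  (last char: 'd')
  sorted[5] = c11$ddbc1  (last char: '1')
  sorted[6] = c1c11$ddb  (last char: 'b')
  sorted[7] = dbc1c11$d  (last char: 'd')
  sorted[8] = ddbc1c11$  (last char: '$')
Last column: 11ccd1bd$
Original string S is at sorted index 8

Answer: 11ccd1bd$
8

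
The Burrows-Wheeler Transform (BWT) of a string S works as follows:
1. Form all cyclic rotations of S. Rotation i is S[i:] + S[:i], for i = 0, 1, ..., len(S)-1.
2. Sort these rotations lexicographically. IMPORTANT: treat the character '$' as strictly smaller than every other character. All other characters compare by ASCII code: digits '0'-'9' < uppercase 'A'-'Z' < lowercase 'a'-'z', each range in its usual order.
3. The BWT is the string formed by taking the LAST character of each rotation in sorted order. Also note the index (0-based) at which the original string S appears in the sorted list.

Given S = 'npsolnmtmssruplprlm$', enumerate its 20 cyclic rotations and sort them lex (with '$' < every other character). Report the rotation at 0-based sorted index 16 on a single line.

All 20 rotations (rotation i = S[i:]+S[:i]):
  rot[0] = npsolnmtmssruplprlm$
  rot[1] = psolnmtmssruplprlm$n
  rot[2] = solnmtmssruplprlm$np
  rot[3] = olnmtmssruplprlm$nps
  rot[4] = lnmtmssruplprlm$npso
  rot[5] = nmtmssruplprlm$npsol
  rot[6] = mtmssruplprlm$npsoln
  rot[7] = tmssruplprlm$npsolnm
  rot[8] = mssruplprlm$npsolnmt
  rot[9] = ssruplprlm$npsolnmtm
  rot[10] = sruplprlm$npsolnmtms
  rot[11] = ruplprlm$npsolnmtmss
  rot[12] = uplprlm$npsolnmtmssr
  rot[13] = plprlm$npsolnmtmssru
  rot[14] = lprlm$npsolnmtmssrup
  rot[15] = prlm$npsolnmtmssrupl
  rot[16] = rlm$npsolnmtmssruplp
  rot[17] = lm$npsolnmtmssruplpr
  rot[18] = m$npsolnmtmssruplprl
  rot[19] = $npsolnmtmssruplprlm
Sorted (with $ < everything):
  sorted[0] = $npsolnmtmssruplprlm
  sorted[1] = lm$npsolnmtmssruplpr
  sorted[2] = lnmtmssruplprlm$npso
  sorted[3] = lprlm$npsolnmtmssrup
  sorted[4] = m$npsolnmtmssruplprl
  sorted[5] = mssruplprlm$npsolnmt
  sorted[6] = mtmssruplprlm$npsoln
  sorted[7] = nmtmssruplprlm$npsol
  sorted[8] = npsolnmtmssruplprlm$
  sorted[9] = olnmtmssruplprlm$nps
  sorted[10] = plprlm$npsolnmtmssru
  sorted[11] = prlm$npsolnmtmssrupl
  sorted[12] = psolnmtmssruplprlm$n
  sorted[13] = rlm$npsolnmtmssruplp
  sorted[14] = ruplprlm$npsolnmtmss
  sorted[15] = solnmtmssruplprlm$np
  sorted[16] = sruplprlm$npsolnmtms
  sorted[17] = ssruplprlm$npsolnmtm
  sorted[18] = tmssruplprlm$npsolnm
  sorted[19] = uplprlm$npsolnmtmssr
sorted[16] = sruplprlm$npsolnmtms

Answer: sruplprlm$npsolnmtms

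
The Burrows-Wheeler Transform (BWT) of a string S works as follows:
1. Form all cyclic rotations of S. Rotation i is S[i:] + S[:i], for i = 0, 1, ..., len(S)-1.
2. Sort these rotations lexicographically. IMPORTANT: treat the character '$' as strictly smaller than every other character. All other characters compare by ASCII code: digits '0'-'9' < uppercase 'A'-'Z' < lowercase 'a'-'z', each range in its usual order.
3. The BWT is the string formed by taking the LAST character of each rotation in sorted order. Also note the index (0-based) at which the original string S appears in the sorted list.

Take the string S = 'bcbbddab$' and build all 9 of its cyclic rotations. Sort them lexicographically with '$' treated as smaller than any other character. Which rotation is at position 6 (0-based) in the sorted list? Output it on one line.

Answer: cbbddab$b

Derivation:
All 9 rotations (rotation i = S[i:]+S[:i]):
  rot[0] = bcbbddab$
  rot[1] = cbbddab$b
  rot[2] = bbddab$bc
  rot[3] = bddab$bcb
  rot[4] = ddab$bcbb
  rot[5] = dab$bcbbd
  rot[6] = ab$bcbbdd
  rot[7] = b$bcbbdda
  rot[8] = $bcbbddab
Sorted (with $ < everything):
  sorted[0] = $bcbbddab
  sorted[1] = ab$bcbbdd
  sorted[2] = b$bcbbdda
  sorted[3] = bbddab$bc
  sorted[4] = bcbbddab$
  sorted[5] = bddab$bcb
  sorted[6] = cbbddab$b
  sorted[7] = dab$bcbbd
  sorted[8] = ddab$bcbb
sorted[6] = cbbddab$b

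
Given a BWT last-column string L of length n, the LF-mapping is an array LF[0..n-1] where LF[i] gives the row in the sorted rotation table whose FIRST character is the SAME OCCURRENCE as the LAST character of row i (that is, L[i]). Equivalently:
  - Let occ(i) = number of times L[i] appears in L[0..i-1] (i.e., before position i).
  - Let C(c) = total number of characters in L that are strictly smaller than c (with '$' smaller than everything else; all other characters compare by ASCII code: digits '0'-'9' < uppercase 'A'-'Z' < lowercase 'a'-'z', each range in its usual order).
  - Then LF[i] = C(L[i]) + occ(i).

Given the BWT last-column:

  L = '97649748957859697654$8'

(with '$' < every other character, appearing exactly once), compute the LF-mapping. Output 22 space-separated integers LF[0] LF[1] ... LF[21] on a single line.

Char counts: '$':1, '4':3, '5':3, '6':3, '7':4, '8':3, '9':5
C (first-col start): C('$')=0, C('4')=1, C('5')=4, C('6')=7, C('7')=10, C('8')=14, C('9')=17
L[0]='9': occ=0, LF[0]=C('9')+0=17+0=17
L[1]='7': occ=0, LF[1]=C('7')+0=10+0=10
L[2]='6': occ=0, LF[2]=C('6')+0=7+0=7
L[3]='4': occ=0, LF[3]=C('4')+0=1+0=1
L[4]='9': occ=1, LF[4]=C('9')+1=17+1=18
L[5]='7': occ=1, LF[5]=C('7')+1=10+1=11
L[6]='4': occ=1, LF[6]=C('4')+1=1+1=2
L[7]='8': occ=0, LF[7]=C('8')+0=14+0=14
L[8]='9': occ=2, LF[8]=C('9')+2=17+2=19
L[9]='5': occ=0, LF[9]=C('5')+0=4+0=4
L[10]='7': occ=2, LF[10]=C('7')+2=10+2=12
L[11]='8': occ=1, LF[11]=C('8')+1=14+1=15
L[12]='5': occ=1, LF[12]=C('5')+1=4+1=5
L[13]='9': occ=3, LF[13]=C('9')+3=17+3=20
L[14]='6': occ=1, LF[14]=C('6')+1=7+1=8
L[15]='9': occ=4, LF[15]=C('9')+4=17+4=21
L[16]='7': occ=3, LF[16]=C('7')+3=10+3=13
L[17]='6': occ=2, LF[17]=C('6')+2=7+2=9
L[18]='5': occ=2, LF[18]=C('5')+2=4+2=6
L[19]='4': occ=2, LF[19]=C('4')+2=1+2=3
L[20]='$': occ=0, LF[20]=C('$')+0=0+0=0
L[21]='8': occ=2, LF[21]=C('8')+2=14+2=16

Answer: 17 10 7 1 18 11 2 14 19 4 12 15 5 20 8 21 13 9 6 3 0 16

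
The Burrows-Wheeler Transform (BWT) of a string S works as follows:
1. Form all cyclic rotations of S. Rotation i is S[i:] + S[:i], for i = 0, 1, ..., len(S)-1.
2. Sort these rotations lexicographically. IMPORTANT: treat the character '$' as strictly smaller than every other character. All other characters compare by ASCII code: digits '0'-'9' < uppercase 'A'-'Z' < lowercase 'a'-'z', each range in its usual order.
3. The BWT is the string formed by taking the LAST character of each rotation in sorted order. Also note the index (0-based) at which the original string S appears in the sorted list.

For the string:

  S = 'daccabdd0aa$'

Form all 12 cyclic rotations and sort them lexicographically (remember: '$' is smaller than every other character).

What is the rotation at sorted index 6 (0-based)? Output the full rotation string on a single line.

All 12 rotations (rotation i = S[i:]+S[:i]):
  rot[0] = daccabdd0aa$
  rot[1] = accabdd0aa$d
  rot[2] = ccabdd0aa$da
  rot[3] = cabdd0aa$dac
  rot[4] = abdd0aa$dacc
  rot[5] = bdd0aa$dacca
  rot[6] = dd0aa$daccab
  rot[7] = d0aa$daccabd
  rot[8] = 0aa$daccabdd
  rot[9] = aa$daccabdd0
  rot[10] = a$daccabdd0a
  rot[11] = $daccabdd0aa
Sorted (with $ < everything):
  sorted[0] = $daccabdd0aa
  sorted[1] = 0aa$daccabdd
  sorted[2] = a$daccabdd0a
  sorted[3] = aa$daccabdd0
  sorted[4] = abdd0aa$dacc
  sorted[5] = accabdd0aa$d
  sorted[6] = bdd0aa$dacca
  sorted[7] = cabdd0aa$dac
  sorted[8] = ccabdd0aa$da
  sorted[9] = d0aa$daccabd
  sorted[10] = daccabdd0aa$
  sorted[11] = dd0aa$daccab
sorted[6] = bdd0aa$dacca

Answer: bdd0aa$dacca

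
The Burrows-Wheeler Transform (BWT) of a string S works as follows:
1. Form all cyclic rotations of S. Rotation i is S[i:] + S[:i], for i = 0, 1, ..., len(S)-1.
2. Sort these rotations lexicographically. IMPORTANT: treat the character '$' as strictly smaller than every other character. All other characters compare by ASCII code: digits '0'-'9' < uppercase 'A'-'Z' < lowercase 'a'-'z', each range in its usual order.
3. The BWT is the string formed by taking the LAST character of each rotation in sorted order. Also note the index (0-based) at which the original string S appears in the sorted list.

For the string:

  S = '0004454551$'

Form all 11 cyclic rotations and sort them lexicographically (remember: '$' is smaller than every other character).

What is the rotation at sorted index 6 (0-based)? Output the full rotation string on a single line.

All 11 rotations (rotation i = S[i:]+S[:i]):
  rot[0] = 0004454551$
  rot[1] = 004454551$0
  rot[2] = 04454551$00
  rot[3] = 4454551$000
  rot[4] = 454551$0004
  rot[5] = 54551$00044
  rot[6] = 4551$000445
  rot[7] = 551$0004454
  rot[8] = 51$00044545
  rot[9] = 1$000445455
  rot[10] = $0004454551
Sorted (with $ < everything):
  sorted[0] = $0004454551
  sorted[1] = 0004454551$
  sorted[2] = 004454551$0
  sorted[3] = 04454551$00
  sorted[4] = 1$000445455
  sorted[5] = 4454551$000
  sorted[6] = 454551$0004
  sorted[7] = 4551$000445
  sorted[8] = 51$00044545
  sorted[9] = 54551$00044
  sorted[10] = 551$0004454
sorted[6] = 454551$0004

Answer: 454551$0004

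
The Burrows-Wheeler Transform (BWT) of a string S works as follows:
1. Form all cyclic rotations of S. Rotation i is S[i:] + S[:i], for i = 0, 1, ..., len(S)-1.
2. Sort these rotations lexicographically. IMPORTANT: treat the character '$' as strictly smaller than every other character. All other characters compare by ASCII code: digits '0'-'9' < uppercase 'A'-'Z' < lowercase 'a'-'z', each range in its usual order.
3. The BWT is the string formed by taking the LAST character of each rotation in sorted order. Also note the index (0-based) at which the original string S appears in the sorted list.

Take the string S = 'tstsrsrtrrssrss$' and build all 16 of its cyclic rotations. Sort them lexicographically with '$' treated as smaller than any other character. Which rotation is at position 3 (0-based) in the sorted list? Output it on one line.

Answer: rss$tstsrsrtrrss

Derivation:
All 16 rotations (rotation i = S[i:]+S[:i]):
  rot[0] = tstsrsrtrrssrss$
  rot[1] = stsrsrtrrssrss$t
  rot[2] = tsrsrtrrssrss$ts
  rot[3] = srsrtrrssrss$tst
  rot[4] = rsrtrrssrss$tsts
  rot[5] = srtrrssrss$tstsr
  rot[6] = rtrrssrss$tstsrs
  rot[7] = trrssrss$tstsrsr
  rot[8] = rrssrss$tstsrsrt
  rot[9] = rssrss$tstsrsrtr
  rot[10] = ssrss$tstsrsrtrr
  rot[11] = srss$tstsrsrtrrs
  rot[12] = rss$tstsrsrtrrss
  rot[13] = ss$tstsrsrtrrssr
  rot[14] = s$tstsrsrtrrssrs
  rot[15] = $tstsrsrtrrssrss
Sorted (with $ < everything):
  sorted[0] = $tstsrsrtrrssrss
  sorted[1] = rrssrss$tstsrsrt
  sorted[2] = rsrtrrssrss$tsts
  sorted[3] = rss$tstsrsrtrrss
  sorted[4] = rssrss$tstsrsrtr
  sorted[5] = rtrrssrss$tstsrs
  sorted[6] = s$tstsrsrtrrssrs
  sorted[7] = srsrtrrssrss$tst
  sorted[8] = srss$tstsrsrtrrs
  sorted[9] = srtrrssrss$tstsr
  sorted[10] = ss$tstsrsrtrrssr
  sorted[11] = ssrss$tstsrsrtrr
  sorted[12] = stsrsrtrrssrss$t
  sorted[13] = trrssrss$tstsrsr
  sorted[14] = tsrsrtrrssrss$ts
  sorted[15] = tstsrsrtrrssrss$
sorted[3] = rss$tstsrsrtrrss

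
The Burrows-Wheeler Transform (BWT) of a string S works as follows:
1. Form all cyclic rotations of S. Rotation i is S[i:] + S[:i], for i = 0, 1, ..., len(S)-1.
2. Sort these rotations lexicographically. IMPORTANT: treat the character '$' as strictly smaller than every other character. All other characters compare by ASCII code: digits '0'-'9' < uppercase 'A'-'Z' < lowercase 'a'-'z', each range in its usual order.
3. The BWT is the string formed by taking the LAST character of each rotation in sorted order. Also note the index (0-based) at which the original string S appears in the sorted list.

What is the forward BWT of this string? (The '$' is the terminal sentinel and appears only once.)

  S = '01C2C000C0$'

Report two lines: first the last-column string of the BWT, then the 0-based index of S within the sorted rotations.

All 11 rotations (rotation i = S[i:]+S[:i]):
  rot[0] = 01C2C000C0$
  rot[1] = 1C2C000C0$0
  rot[2] = C2C000C0$01
  rot[3] = 2C000C0$01C
  rot[4] = C000C0$01C2
  rot[5] = 000C0$01C2C
  rot[6] = 00C0$01C2C0
  rot[7] = 0C0$01C2C00
  rot[8] = C0$01C2C000
  rot[9] = 0$01C2C000C
  rot[10] = $01C2C000C0
Sorted (with $ < everything):
  sorted[0] = $01C2C000C0  (last char: '0')
  sorted[1] = 0$01C2C000C  (last char: 'C')
  sorted[2] = 000C0$01C2C  (last char: 'C')
  sorted[3] = 00C0$01C2C0  (last char: '0')
  sorted[4] = 01C2C000C0$  (last char: '$')
  sorted[5] = 0C0$01C2C00  (last char: '0')
  sorted[6] = 1C2C000C0$0  (last char: '0')
  sorted[7] = 2C000C0$01C  (last char: 'C')
  sorted[8] = C0$01C2C000  (last char: '0')
  sorted[9] = C000C0$01C2  (last char: '2')
  sorted[10] = C2C000C0$01  (last char: '1')
Last column: 0CC0$00C021
Original string S is at sorted index 4

Answer: 0CC0$00C021
4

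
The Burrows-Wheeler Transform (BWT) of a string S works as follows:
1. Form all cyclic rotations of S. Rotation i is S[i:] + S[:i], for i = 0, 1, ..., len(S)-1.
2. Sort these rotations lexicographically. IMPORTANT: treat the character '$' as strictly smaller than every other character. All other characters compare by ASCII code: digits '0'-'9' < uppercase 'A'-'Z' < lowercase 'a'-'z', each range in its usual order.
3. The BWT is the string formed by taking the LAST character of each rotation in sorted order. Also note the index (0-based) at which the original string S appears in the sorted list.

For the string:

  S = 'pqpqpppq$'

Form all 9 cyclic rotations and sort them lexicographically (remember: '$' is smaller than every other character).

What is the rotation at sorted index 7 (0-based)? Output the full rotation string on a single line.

Answer: qpppq$pqp

Derivation:
All 9 rotations (rotation i = S[i:]+S[:i]):
  rot[0] = pqpqpppq$
  rot[1] = qpqpppq$p
  rot[2] = pqpppq$pq
  rot[3] = qpppq$pqp
  rot[4] = pppq$pqpq
  rot[5] = ppq$pqpqp
  rot[6] = pq$pqpqpp
  rot[7] = q$pqpqppp
  rot[8] = $pqpqpppq
Sorted (with $ < everything):
  sorted[0] = $pqpqpppq
  sorted[1] = pppq$pqpq
  sorted[2] = ppq$pqpqp
  sorted[3] = pq$pqpqpp
  sorted[4] = pqpppq$pq
  sorted[5] = pqpqpppq$
  sorted[6] = q$pqpqppp
  sorted[7] = qpppq$pqp
  sorted[8] = qpqpppq$p
sorted[7] = qpppq$pqp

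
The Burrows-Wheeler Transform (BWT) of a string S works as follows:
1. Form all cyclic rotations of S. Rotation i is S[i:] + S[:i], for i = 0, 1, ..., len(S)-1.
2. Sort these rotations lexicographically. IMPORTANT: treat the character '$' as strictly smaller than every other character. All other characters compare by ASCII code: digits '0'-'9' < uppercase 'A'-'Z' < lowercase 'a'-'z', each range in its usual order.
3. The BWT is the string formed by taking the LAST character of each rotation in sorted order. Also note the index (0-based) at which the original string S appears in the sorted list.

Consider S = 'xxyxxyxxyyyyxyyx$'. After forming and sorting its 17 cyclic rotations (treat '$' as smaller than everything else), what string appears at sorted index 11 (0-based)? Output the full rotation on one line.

All 17 rotations (rotation i = S[i:]+S[:i]):
  rot[0] = xxyxxyxxyyyyxyyx$
  rot[1] = xyxxyxxyyyyxyyx$x
  rot[2] = yxxyxxyyyyxyyx$xx
  rot[3] = xxyxxyyyyxyyx$xxy
  rot[4] = xyxxyyyyxyyx$xxyx
  rot[5] = yxxyyyyxyyx$xxyxx
  rot[6] = xxyyyyxyyx$xxyxxy
  rot[7] = xyyyyxyyx$xxyxxyx
  rot[8] = yyyyxyyx$xxyxxyxx
  rot[9] = yyyxyyx$xxyxxyxxy
  rot[10] = yyxyyx$xxyxxyxxyy
  rot[11] = yxyyx$xxyxxyxxyyy
  rot[12] = xyyx$xxyxxyxxyyyy
  rot[13] = yyx$xxyxxyxxyyyyx
  rot[14] = yx$xxyxxyxxyyyyxy
  rot[15] = x$xxyxxyxxyyyyxyy
  rot[16] = $xxyxxyxxyyyyxyyx
Sorted (with $ < everything):
  sorted[0] = $xxyxxyxxyyyyxyyx
  sorted[1] = x$xxyxxyxxyyyyxyy
  sorted[2] = xxyxxyxxyyyyxyyx$
  sorted[3] = xxyxxyyyyxyyx$xxy
  sorted[4] = xxyyyyxyyx$xxyxxy
  sorted[5] = xyxxyxxyyyyxyyx$x
  sorted[6] = xyxxyyyyxyyx$xxyx
  sorted[7] = xyyx$xxyxxyxxyyyy
  sorted[8] = xyyyyxyyx$xxyxxyx
  sorted[9] = yx$xxyxxyxxyyyyxy
  sorted[10] = yxxyxxyyyyxyyx$xx
  sorted[11] = yxxyyyyxyyx$xxyxx
  sorted[12] = yxyyx$xxyxxyxxyyy
  sorted[13] = yyx$xxyxxyxxyyyyx
  sorted[14] = yyxyyx$xxyxxyxxyy
  sorted[15] = yyyxyyx$xxyxxyxxy
  sorted[16] = yyyyxyyx$xxyxxyxx
sorted[11] = yxxyyyyxyyx$xxyxx

Answer: yxxyyyyxyyx$xxyxx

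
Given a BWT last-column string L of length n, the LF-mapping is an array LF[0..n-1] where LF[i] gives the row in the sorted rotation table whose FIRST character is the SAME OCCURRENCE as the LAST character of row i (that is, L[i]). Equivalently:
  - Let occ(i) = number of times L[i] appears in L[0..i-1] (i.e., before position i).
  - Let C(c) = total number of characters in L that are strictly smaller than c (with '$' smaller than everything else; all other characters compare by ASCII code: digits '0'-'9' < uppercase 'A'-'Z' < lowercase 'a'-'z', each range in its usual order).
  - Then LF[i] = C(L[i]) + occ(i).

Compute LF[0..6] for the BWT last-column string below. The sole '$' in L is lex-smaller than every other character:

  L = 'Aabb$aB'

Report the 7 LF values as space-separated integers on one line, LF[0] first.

Char counts: '$':1, 'A':1, 'B':1, 'a':2, 'b':2
C (first-col start): C('$')=0, C('A')=1, C('B')=2, C('a')=3, C('b')=5
L[0]='A': occ=0, LF[0]=C('A')+0=1+0=1
L[1]='a': occ=0, LF[1]=C('a')+0=3+0=3
L[2]='b': occ=0, LF[2]=C('b')+0=5+0=5
L[3]='b': occ=1, LF[3]=C('b')+1=5+1=6
L[4]='$': occ=0, LF[4]=C('$')+0=0+0=0
L[5]='a': occ=1, LF[5]=C('a')+1=3+1=4
L[6]='B': occ=0, LF[6]=C('B')+0=2+0=2

Answer: 1 3 5 6 0 4 2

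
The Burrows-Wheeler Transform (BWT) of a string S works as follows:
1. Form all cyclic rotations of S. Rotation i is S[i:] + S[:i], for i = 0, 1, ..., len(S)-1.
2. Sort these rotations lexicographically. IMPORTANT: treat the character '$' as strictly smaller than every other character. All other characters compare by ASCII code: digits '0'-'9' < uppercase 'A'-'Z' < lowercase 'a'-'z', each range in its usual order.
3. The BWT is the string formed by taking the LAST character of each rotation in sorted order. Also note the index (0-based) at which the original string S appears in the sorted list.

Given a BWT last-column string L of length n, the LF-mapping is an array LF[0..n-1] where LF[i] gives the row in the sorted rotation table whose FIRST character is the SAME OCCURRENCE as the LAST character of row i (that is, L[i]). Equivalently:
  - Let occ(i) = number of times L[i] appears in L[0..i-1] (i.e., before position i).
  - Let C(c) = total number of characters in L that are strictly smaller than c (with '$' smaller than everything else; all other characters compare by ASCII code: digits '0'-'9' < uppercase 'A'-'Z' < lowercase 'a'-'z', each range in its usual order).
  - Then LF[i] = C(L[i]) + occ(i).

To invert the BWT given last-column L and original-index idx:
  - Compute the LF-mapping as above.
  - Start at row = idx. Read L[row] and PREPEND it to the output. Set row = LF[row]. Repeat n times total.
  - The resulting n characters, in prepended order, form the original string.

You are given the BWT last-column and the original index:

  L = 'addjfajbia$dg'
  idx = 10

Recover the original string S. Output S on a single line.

Answer: ifbdjagjdada$

Derivation:
LF mapping: 1 5 6 11 8 2 12 4 10 3 0 7 9
Walk LF starting at row 10, prepending L[row]:
  step 1: row=10, L[10]='$', prepend. Next row=LF[10]=0
  step 2: row=0, L[0]='a', prepend. Next row=LF[0]=1
  step 3: row=1, L[1]='d', prepend. Next row=LF[1]=5
  step 4: row=5, L[5]='a', prepend. Next row=LF[5]=2
  step 5: row=2, L[2]='d', prepend. Next row=LF[2]=6
  step 6: row=6, L[6]='j', prepend. Next row=LF[6]=12
  step 7: row=12, L[12]='g', prepend. Next row=LF[12]=9
  step 8: row=9, L[9]='a', prepend. Next row=LF[9]=3
  step 9: row=3, L[3]='j', prepend. Next row=LF[3]=11
  step 10: row=11, L[11]='d', prepend. Next row=LF[11]=7
  step 11: row=7, L[7]='b', prepend. Next row=LF[7]=4
  step 12: row=4, L[4]='f', prepend. Next row=LF[4]=8
  step 13: row=8, L[8]='i', prepend. Next row=LF[8]=10
Reversed output: ifbdjagjdada$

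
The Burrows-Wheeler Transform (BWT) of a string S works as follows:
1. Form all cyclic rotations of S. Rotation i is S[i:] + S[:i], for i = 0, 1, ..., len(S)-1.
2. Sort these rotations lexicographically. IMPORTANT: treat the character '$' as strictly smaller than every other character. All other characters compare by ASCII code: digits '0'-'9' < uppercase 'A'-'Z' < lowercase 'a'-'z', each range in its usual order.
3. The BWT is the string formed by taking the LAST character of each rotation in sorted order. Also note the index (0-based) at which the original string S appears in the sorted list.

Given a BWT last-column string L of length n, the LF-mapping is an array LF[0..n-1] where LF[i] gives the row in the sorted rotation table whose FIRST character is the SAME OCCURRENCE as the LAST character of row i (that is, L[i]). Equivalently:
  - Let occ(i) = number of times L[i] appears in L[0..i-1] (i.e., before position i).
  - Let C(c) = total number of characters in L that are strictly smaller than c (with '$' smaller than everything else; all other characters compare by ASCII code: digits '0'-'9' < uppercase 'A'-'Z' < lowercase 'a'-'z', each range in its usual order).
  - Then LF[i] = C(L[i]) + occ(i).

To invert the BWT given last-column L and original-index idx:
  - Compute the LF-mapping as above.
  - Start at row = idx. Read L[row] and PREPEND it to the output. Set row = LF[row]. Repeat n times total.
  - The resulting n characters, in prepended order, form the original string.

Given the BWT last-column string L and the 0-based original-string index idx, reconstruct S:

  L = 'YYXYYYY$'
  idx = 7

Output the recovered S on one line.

Answer: YYYYYXY$

Derivation:
LF mapping: 2 3 1 4 5 6 7 0
Walk LF starting at row 7, prepending L[row]:
  step 1: row=7, L[7]='$', prepend. Next row=LF[7]=0
  step 2: row=0, L[0]='Y', prepend. Next row=LF[0]=2
  step 3: row=2, L[2]='X', prepend. Next row=LF[2]=1
  step 4: row=1, L[1]='Y', prepend. Next row=LF[1]=3
  step 5: row=3, L[3]='Y', prepend. Next row=LF[3]=4
  step 6: row=4, L[4]='Y', prepend. Next row=LF[4]=5
  step 7: row=5, L[5]='Y', prepend. Next row=LF[5]=6
  step 8: row=6, L[6]='Y', prepend. Next row=LF[6]=7
Reversed output: YYYYYXY$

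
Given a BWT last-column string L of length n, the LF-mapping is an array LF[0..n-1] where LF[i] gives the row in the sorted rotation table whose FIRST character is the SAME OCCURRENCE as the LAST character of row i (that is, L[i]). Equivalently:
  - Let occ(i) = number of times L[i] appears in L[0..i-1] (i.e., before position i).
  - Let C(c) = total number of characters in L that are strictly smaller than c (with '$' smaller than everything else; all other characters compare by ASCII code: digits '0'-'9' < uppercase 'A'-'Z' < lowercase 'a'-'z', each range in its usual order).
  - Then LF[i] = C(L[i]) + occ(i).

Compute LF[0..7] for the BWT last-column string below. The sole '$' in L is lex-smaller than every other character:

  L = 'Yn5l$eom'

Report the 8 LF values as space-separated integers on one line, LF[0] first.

Char counts: '$':1, '5':1, 'Y':1, 'e':1, 'l':1, 'm':1, 'n':1, 'o':1
C (first-col start): C('$')=0, C('5')=1, C('Y')=2, C('e')=3, C('l')=4, C('m')=5, C('n')=6, C('o')=7
L[0]='Y': occ=0, LF[0]=C('Y')+0=2+0=2
L[1]='n': occ=0, LF[1]=C('n')+0=6+0=6
L[2]='5': occ=0, LF[2]=C('5')+0=1+0=1
L[3]='l': occ=0, LF[3]=C('l')+0=4+0=4
L[4]='$': occ=0, LF[4]=C('$')+0=0+0=0
L[5]='e': occ=0, LF[5]=C('e')+0=3+0=3
L[6]='o': occ=0, LF[6]=C('o')+0=7+0=7
L[7]='m': occ=0, LF[7]=C('m')+0=5+0=5

Answer: 2 6 1 4 0 3 7 5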